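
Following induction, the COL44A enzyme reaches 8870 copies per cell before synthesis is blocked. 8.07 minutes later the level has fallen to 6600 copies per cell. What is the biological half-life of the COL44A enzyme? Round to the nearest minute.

19 minutes

A/A₀ = 6600/8870 ≈ 0.74408.
n = log₂(1.3439) ≈ 0.42647 half-lives elapsed in 8.07 minutes.
t½ = 8.07/0.42647 ≈ 18.923 minutes.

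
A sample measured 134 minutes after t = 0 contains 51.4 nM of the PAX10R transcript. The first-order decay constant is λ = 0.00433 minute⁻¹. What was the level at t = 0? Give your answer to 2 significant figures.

t½ = ln 2 / λ = 0.69315 / 0.00433 ≈ 160.08 minutes.
Number of half-lives elapsed: n = 134/160.08 ≈ 0.83708.
A₀ = A × 2^n = 51.4 × 2^0.83708 = 51.4 × 1.7864 ≈ 91.823 nM.

92 nM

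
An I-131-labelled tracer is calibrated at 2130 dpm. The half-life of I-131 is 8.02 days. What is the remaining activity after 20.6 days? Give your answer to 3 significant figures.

359 dpm

Number of half-lives: n = 20.6/8.02 ≈ 2.5686.
Remaining = 2130 × (1/2)^2.5686 = 2130 × 0.16857 ≈ 359.05 dpm.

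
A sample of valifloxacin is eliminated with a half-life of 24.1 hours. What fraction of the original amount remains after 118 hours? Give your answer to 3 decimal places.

0.034

n = 118/24.1 ≈ 4.8963 half-lives.
Fraction remaining = (1/2)^4.8963 ≈ 0.03358.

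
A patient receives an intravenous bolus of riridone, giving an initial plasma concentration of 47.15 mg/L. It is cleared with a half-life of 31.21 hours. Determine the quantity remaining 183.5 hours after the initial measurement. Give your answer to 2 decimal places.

0.80 mg/L

Number of half-lives: n = 183.5/31.21 ≈ 5.8795.
Remaining = 47.15 × (1/2)^5.8795 = 47.15 × 0.016986 ≈ 0.80088 mg/L.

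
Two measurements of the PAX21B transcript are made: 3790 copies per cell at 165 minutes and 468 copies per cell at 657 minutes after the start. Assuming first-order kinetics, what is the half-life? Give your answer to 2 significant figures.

Over Δt = 657 − 165 = 492 minutes, the level fell by a factor of 3790/468 ≈ 8.0983.
n = log₂(8.0983) ≈ 3.0176 half-lives, so t½ = 492/3.0176 ≈ 163.04 minutes.

160 minutes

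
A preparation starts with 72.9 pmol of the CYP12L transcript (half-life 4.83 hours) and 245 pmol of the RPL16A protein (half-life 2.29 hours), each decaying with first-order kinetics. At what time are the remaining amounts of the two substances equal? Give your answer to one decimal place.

Set 72.9·(1/2)^(t/4.83) = 245·(1/2)^(t/2.29).
Taking log₂: log₂(72.9/245) = t·(1/4.83 − 1/2.29).
log₂(0.29755) = -1.7488; 1/4.83 − 1/2.29 = -0.22964.
t = -1.7488 / -0.22964 ≈ 7.6153 hours.

7.6 hours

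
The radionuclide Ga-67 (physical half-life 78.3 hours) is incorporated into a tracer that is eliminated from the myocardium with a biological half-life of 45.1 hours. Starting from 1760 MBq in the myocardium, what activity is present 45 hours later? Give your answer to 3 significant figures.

1/t_eff = 1/t_phys + 1/t_biol = 1/78.3 + 1/45.1 = 0.034944 per hour.
t_eff = 78.3 × 45.1 / (78.3 + 45.1) ≈ 28.617 hours.
Remaining = 1760 × (1/2)^(45/28.617) = 1760 × (1/2)^1.5725 ≈ 591.76 MBq.

592 MBq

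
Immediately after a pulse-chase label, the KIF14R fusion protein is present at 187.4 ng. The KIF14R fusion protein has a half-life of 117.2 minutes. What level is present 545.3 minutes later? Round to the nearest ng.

Number of half-lives: n = 545.3/117.2 ≈ 4.6527.
Remaining = 187.4 × (1/2)^4.6527 = 187.4 × 0.039755 ≈ 7.45 ng.

7 ng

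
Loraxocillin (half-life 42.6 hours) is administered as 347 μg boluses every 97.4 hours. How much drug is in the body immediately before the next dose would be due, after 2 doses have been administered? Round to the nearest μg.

The 2 doses were given 194.8, 97.4 hours ago.
Total = 347·(1/2)^(194.8/42.6) + 347·(1/2)^(97.4/42.6)
      = 14.581 + 71.131 ≈ 85.712 μg.

86 μg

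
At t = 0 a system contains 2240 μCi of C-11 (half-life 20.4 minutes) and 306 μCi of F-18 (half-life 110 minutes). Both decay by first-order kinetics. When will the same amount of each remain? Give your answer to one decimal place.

71.9 minutes

Set 2240·(1/2)^(t/20.4) = 306·(1/2)^(t/110).
Taking log₂: log₂(2240/306) = t·(1/20.4 − 1/110).
log₂(7.3203) = 2.8719; 1/20.4 − 1/110 = 0.039929.
t = 2.8719 / 0.039929 ≈ 71.926 minutes.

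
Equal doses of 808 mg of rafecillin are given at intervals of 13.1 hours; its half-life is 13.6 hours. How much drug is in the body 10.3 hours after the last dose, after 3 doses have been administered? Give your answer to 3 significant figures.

849 mg

The 3 doses were given 36.5, 23.4, 10.3 hours ago.
Total = 808·(1/2)^(36.5/13.6) + 808·(1/2)^(23.4/13.6) + 808·(1/2)^(10.3/13.6)
      = 125.75 + 245.17 + 478 ≈ 848.91 mg.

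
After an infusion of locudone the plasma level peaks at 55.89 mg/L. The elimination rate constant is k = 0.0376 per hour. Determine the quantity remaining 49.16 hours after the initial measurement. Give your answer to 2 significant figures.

8.8 mg/L

t½ = ln 2 / k = 0.69315 / 0.0376 ≈ 18.435 hours.
Number of half-lives: n = 49.16/18.435 ≈ 2.6667.
Remaining = 55.89 × (1/2)^2.6667 = 55.89 × 0.15749 ≈ 8.8019 mg/L.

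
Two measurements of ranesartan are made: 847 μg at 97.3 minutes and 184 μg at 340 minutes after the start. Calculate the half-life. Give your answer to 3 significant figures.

110 minutes

Over Δt = 340 − 97.3 = 242.7 minutes, the level fell by a factor of 847/184 ≈ 4.6033.
n = log₂(4.6033) ≈ 2.2027 half-lives, so t½ = 242.7/2.2027 ≈ 110.19 minutes.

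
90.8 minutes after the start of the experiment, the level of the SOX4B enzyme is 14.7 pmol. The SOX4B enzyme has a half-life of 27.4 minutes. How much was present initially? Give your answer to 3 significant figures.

146 pmol

Number of half-lives elapsed: n = 90.8/27.4 ≈ 3.3139.
A₀ = A × 2^n = 14.7 × 2^3.3139 = 14.7 × 9.9443 ≈ 146.18 pmol.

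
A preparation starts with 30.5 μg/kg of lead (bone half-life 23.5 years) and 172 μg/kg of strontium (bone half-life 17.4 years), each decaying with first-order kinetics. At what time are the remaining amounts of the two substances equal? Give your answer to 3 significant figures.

167 years

Set 30.5·(1/2)^(t/23.5) = 172·(1/2)^(t/17.4).
Taking log₂: log₂(30.5/172) = t·(1/23.5 − 1/17.4).
log₂(0.17733) = -2.4955; 1/23.5 − 1/17.4 = -0.014918.
t = -2.4955 / -0.014918 ≈ 167.28 years.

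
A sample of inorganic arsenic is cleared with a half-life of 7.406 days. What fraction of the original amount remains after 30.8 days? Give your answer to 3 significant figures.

n = 30.8/7.406 ≈ 4.1588 half-lives.
Fraction remaining = (1/2)^4.1588 ≈ 0.055986.

0.0560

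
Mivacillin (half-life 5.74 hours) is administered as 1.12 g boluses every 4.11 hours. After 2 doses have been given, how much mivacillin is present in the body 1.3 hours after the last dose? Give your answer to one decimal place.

The 2 doses were given 5.41, 1.3 hours ago.
Total = 1.12·(1/2)^(5.41/5.74) + 1.12·(1/2)^(1.3/5.74)
      = 0.58277 + 0.95728 ≈ 1.54 g.

1.5 g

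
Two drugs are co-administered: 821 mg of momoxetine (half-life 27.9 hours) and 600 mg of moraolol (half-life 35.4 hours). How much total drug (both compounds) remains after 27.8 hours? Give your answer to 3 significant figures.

momoxetine: 821 × (1/2)^(27.8/27.9) = 821 × (1/2)^0.99642 ≈ 411.52 mg.
moraolol: 600 × (1/2)^(27.8/35.4) = 600 × (1/2)^0.78531 ≈ 348.14 mg.
Total = 411.52 + 348.14 ≈ 759.66 mg.

760 mg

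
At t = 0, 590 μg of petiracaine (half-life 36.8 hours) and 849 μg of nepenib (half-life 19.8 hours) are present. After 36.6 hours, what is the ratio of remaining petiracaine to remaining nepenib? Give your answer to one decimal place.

petiracaine: 590 × (1/2)^(36.6/36.8) = 590 × (1/2)^0.99457 ≈ 296.11 μg.
nepenib: 849 × (1/2)^(36.6/19.8) = 849 × (1/2)^1.8485 ≈ 235.75 μg.
Ratio ≈ 296.11 / 235.75 ≈ 1.256.

1.3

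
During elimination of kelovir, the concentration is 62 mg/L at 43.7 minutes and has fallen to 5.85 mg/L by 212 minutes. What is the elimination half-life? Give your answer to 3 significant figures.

49.4 minutes

Over Δt = 212 − 43.7 = 168.3 minutes, the level fell by a factor of 62/5.85 ≈ 10.598.
n = log₂(10.598) ≈ 3.4058 half-lives, so t½ = 168.3/3.4058 ≈ 49.416 minutes.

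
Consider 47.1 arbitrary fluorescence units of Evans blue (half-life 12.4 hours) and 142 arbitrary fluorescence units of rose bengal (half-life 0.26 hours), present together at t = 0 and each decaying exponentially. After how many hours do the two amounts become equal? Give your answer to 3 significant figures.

Set 47.1·(1/2)^(t/12.4) = 142·(1/2)^(t/0.26).
Taking log₂: log₂(47.1/142) = t·(1/12.4 − 1/0.26).
log₂(0.33169) = -1.5921; 1/12.4 − 1/0.26 = -3.7655.
t = -1.5921 / -3.7655 ≈ 0.42281 hours.

0.423 hours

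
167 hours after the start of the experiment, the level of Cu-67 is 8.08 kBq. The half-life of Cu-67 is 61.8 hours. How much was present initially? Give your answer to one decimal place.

52.6 kBq

Number of half-lives elapsed: n = 167/61.8 ≈ 2.7023.
A₀ = A × 2^n = 8.08 × 2^2.7023 = 8.08 × 6.5082 ≈ 52.587 kBq.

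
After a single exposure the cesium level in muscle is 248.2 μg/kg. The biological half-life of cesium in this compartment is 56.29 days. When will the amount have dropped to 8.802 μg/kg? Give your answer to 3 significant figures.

271 days

Fraction remaining = 8.802/248.2 ≈ 0.035463.
n = log₂(248.2/8.802) = ln(28.198)/ln 2 ≈ 4.8175 half-lives.
t = n × t½ = 4.8175 × 56.29 ≈ 271.18 days.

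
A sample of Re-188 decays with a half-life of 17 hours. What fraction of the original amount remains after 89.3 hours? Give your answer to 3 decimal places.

0.026

n = 89.3/17 ≈ 5.2529 half-lives.
Fraction remaining = (1/2)^5.2529 ≈ 0.026224.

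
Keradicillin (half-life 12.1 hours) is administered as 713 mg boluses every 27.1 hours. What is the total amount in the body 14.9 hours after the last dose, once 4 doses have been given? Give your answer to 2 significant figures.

380 mg

The 4 doses were given 96.2, 69.1, 42, 14.9 hours ago.
Total = 713·(1/2)^(96.2/12.1) + 713·(1/2)^(69.1/12.1) + 713·(1/2)^(42/12.1) + 713·(1/2)^(14.9/12.1)
      = 2.8825 + 13.614 + 64.297 + 303.67 ≈ 384.46 mg.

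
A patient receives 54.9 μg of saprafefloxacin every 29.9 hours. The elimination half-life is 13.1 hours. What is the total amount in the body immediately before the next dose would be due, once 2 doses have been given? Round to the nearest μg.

14 μg

The 2 doses were given 59.8, 29.9 hours ago.
Total = 54.9·(1/2)^(59.8/13.1) + 54.9·(1/2)^(29.9/13.1)
      = 2.3196 + 11.285 ≈ 13.604 μg.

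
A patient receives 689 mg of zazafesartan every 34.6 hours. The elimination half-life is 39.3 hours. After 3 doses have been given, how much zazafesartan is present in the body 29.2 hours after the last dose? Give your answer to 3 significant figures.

The 3 doses were given 98.4, 63.8, 29.2 hours ago.
Total = 689·(1/2)^(98.4/39.3) + 689·(1/2)^(63.8/39.3) + 689·(1/2)^(29.2/39.3)
      = 121.48 + 223.63 + 411.67 ≈ 756.78 mg.

757 mg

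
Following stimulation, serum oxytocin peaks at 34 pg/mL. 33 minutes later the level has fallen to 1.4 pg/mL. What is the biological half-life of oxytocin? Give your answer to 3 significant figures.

7.17 minutes

A/A₀ = 1.4/34 ≈ 0.041176.
n = log₂(24.286) ≈ 4.602 half-lives elapsed in 33 minutes.
t½ = 33/4.602 ≈ 7.1707 minutes.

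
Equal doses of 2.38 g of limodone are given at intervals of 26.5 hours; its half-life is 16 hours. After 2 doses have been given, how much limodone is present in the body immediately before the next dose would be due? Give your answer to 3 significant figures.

0.995 g

The 2 doses were given 53, 26.5 hours ago.
Total = 2.38·(1/2)^(53/16) + 2.38·(1/2)^(26.5/16)
      = 0.23956 + 0.75509 ≈ 0.99465 g.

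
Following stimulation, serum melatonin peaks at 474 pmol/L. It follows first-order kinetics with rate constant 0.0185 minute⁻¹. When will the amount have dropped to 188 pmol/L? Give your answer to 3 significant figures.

t½ = ln 2 / λ = 0.69315 / 0.0185 ≈ 37.467 minutes.
Fraction remaining = 188/474 ≈ 0.39662.
n = log₂(474/188) = ln(2.5213)/ln 2 ≈ 1.3342 half-lives.
t = n × t½ = 1.3342 × 37.467 ≈ 49.987 minutes.

50.0 minutes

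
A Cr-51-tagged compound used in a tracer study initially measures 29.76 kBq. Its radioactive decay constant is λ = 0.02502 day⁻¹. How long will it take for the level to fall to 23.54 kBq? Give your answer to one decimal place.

t½ = ln 2 / λ = 0.69315 / 0.02502 ≈ 27.704 days.
Fraction remaining = 23.54/29.76 ≈ 0.79099.
n = log₂(29.76/23.54) = ln(1.2642)/ln 2 ≈ 0.33826 half-lives.
t = n × t½ = 0.33826 × 27.704 ≈ 9.3711 days.

9.4 days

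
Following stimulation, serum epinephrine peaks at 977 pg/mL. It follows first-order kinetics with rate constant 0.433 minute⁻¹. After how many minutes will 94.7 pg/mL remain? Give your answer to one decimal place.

t½ = ln 2 / λ = 0.69315 / 0.433 ≈ 1.6008 minutes.
Fraction remaining = 94.7/977 ≈ 0.096929.
n = log₂(977/94.7) = ln(10.317)/ln 2 ≈ 3.3669 half-lives.
t = n × t½ = 3.3669 × 1.6008 ≈ 5.3898 minutes.

5.4 minutes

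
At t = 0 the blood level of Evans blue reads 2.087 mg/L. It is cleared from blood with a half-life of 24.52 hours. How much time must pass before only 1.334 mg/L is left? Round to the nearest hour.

16 hours

Fraction remaining = 1.334/2.087 ≈ 0.6392.
n = log₂(2.087/1.334) = ln(1.5645)/ln 2 ≈ 0.64567 half-lives.
t = n × t½ = 0.64567 × 24.52 ≈ 15.832 hours.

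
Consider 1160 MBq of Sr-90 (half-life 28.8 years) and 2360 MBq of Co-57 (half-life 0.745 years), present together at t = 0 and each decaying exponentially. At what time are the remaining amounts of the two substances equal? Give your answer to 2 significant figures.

0.78 years

Set 1160·(1/2)^(t/28.8) = 2360·(1/2)^(t/0.745).
Taking log₂: log₂(1160/2360) = t·(1/28.8 − 1/0.745).
log₂(0.49153) = -1.0247; 1/28.8 − 1/0.745 = -1.3076.
t = -1.0247 / -1.3076 ≈ 0.78364 years.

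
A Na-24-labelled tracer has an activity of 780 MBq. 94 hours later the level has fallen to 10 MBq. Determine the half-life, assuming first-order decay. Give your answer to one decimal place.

15.0 hours

A/A₀ = 10/780 ≈ 0.012821.
n = log₂(78) ≈ 6.2854 half-lives elapsed in 94 hours.
t½ = 94/6.2854 ≈ 14.955 hours.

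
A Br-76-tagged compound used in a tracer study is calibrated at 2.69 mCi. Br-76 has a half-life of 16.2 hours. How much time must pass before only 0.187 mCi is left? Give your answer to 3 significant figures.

Fraction remaining = 0.187/2.69 ≈ 0.069517.
n = log₂(2.69/0.187) = ln(14.385)/ln 2 ≈ 3.8465 half-lives.
t = n × t½ = 3.8465 × 16.2 ≈ 62.313 hours.

62.3 hours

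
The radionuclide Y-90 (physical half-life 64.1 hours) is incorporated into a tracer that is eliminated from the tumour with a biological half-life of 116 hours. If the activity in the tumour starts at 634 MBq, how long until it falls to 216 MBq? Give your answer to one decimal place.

1/t_eff = 1/t_phys + 1/t_biol = 1/64.1 + 1/116 = 0.024221 per hour.
t_eff = 64.1 × 116 / (64.1 + 116) ≈ 41.286 hours.
n = log₂(634/216) ≈ 1.5535; t = 1.5535 × 41.286 ≈ 64.136 hours.

64.1 hours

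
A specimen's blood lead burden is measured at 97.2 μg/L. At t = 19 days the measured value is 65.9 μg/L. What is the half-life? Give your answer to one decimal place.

A/A₀ = 65.9/97.2 ≈ 0.67798.
n = log₂(1.475) ≈ 0.56068 half-lives elapsed in 19 days.
t½ = 19/0.56068 ≈ 33.888 days.

33.9 days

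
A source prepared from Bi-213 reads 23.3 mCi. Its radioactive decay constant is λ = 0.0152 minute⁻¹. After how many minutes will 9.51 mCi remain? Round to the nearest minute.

t½ = ln 2 / λ = 0.69315 / 0.0152 ≈ 45.602 minutes.
Fraction remaining = 9.51/23.3 ≈ 0.40815.
n = log₂(23.3/9.51) = ln(2.4501)/ln 2 ≈ 1.2928 half-lives.
t = n × t½ = 1.2928 × 45.602 ≈ 58.955 minutes.

59 minutes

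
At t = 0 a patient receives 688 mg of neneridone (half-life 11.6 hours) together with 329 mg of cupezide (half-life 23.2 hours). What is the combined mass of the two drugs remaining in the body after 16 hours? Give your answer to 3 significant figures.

468 mg

neneridone: 688 × (1/2)^(16/11.6) = 688 × (1/2)^1.3793 ≈ 264.47 mg.
cupezide: 329 × (1/2)^(16/23.2) = 329 × (1/2)^0.68966 ≈ 203.98 mg.
Total = 264.47 + 203.98 ≈ 468.45 mg.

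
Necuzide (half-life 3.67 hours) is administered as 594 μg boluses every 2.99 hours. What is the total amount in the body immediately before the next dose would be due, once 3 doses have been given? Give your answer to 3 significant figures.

639 μg

The 3 doses were given 8.97, 5.98, 2.99 hours ago.
Total = 594·(1/2)^(8.97/3.67) + 594·(1/2)^(5.98/3.67) + 594·(1/2)^(2.99/3.67)
      = 109.15 + 191.99 + 337.7 ≈ 638.84 μg.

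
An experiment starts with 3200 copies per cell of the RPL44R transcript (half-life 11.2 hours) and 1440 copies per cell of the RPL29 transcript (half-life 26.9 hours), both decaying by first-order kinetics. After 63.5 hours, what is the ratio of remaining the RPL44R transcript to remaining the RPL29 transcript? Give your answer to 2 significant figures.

RPL44R transcript: 3200 × (1/2)^(63.5/11.2) = 3200 × (1/2)^5.6696 ≈ 62.866 copies per cell.
RPL29 transcript: 1440 × (1/2)^(63.5/26.9) = 1440 × (1/2)^2.3606 ≈ 280.38 copies per cell.
Ratio ≈ 62.866 / 280.38 ≈ 0.22422.

0.22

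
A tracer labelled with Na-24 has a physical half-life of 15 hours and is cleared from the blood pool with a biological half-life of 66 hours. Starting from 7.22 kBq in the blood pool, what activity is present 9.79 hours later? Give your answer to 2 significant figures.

4.1 kBq

1/t_eff = 1/t_phys + 1/t_biol = 1/15 + 1/66 = 0.081818 per hour.
t_eff = 15 × 66 / (15 + 66) ≈ 12.222 hours.
Remaining = 7.22 × (1/2)^(9.79/12.222) = 7.22 × (1/2)^0.801 ≈ 4.1439 kBq.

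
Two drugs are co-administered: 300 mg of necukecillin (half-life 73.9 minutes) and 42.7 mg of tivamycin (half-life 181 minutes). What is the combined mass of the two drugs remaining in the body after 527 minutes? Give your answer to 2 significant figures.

7.8 mg

necukecillin: 300 × (1/2)^(527/73.9) = 300 × (1/2)^7.1313 ≈ 2.1399 mg.
tivamycin: 42.7 × (1/2)^(527/181) = 42.7 × (1/2)^2.9116 ≈ 5.6748 mg.
Total = 2.1399 + 5.6748 ≈ 7.8147 mg.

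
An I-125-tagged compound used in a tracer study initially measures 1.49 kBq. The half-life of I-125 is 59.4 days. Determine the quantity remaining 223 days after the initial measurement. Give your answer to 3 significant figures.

0.110 kBq

Number of half-lives: n = 223/59.4 ≈ 3.7542.
Remaining = 1.49 × (1/2)^3.7542 = 1.49 × 0.074109 ≈ 0.11042 kBq.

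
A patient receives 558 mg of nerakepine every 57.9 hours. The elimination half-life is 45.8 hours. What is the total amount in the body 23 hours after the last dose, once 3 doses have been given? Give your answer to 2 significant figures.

The 3 doses were given 138.8, 80.9, 23 hours ago.
Total = 558·(1/2)^(138.8/45.8) + 558·(1/2)^(80.9/45.8) + 558·(1/2)^(23/45.8)
      = 68.288 + 164.02 + 393.97 ≈ 626.28 mg.

630 mg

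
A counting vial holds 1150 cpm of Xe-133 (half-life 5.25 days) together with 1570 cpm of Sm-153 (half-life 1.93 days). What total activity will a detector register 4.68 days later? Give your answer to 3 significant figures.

Xe-133: 1150 × (1/2)^(4.68/5.25) = 1150 × (1/2)^0.89143 ≈ 619.94 cpm.
Sm-153: 1570 × (1/2)^(4.68/1.93) = 1570 × (1/2)^2.4249 ≈ 292.38 cpm.
Total = 619.94 + 292.38 ≈ 912.32 cpm.

912 cpm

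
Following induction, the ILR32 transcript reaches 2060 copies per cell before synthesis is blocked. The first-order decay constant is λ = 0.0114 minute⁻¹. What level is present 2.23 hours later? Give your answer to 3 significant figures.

448 copies per cell

t½ = ln 2 / λ = 0.69315 / 0.0114 ≈ 60.802 minutes.
Convert the elapsed time: 2.23 hours = 133.8 minutes.
Number of half-lives: n = 133.8/60.802 ≈ 2.2006.
Remaining = 2060 × (1/2)^2.2006 = 2060 × 0.21755 ≈ 448.16 copies per cell.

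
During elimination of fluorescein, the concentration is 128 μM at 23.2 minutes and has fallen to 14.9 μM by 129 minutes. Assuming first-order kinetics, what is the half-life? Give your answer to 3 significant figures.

Over Δt = 129 − 23.2 = 105.8 minutes, the level fell by a factor of 128/14.9 ≈ 8.5906.
n = log₂(8.5906) ≈ 3.1028 half-lives, so t½ = 105.8/3.1028 ≈ 34.099 minutes.

34.1 minutes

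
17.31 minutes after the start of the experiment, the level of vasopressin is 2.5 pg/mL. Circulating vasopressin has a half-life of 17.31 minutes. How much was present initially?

Number of half-lives elapsed: n = 17.31/17.31 ≈ 1.
A₀ = A × 2^n = 2.5 × 2^1 = 2.5 × 2 ≈ 5 pg/mL.

5 pg/mL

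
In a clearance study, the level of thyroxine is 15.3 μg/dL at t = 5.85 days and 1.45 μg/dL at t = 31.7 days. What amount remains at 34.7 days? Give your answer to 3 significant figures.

1.10 μg/dL

Over Δt = 31.7 − 5.85 = 25.85 days, the level fell by a factor of 15.3/1.45 ≈ 10.552.
n = log₂(10.552) ≈ 3.3994 half-lives, so t½ = 25.85/3.3994 ≈ 7.6043 days.
From t = 31.7 to t = 34.7: 1.45 × (1/2)^((34.7−31.7)/7.6043) ≈ 1.1031 μg/dL.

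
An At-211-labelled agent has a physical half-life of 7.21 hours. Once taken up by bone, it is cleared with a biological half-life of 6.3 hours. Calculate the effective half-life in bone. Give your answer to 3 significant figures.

1/t_eff = 1/t_phys + 1/t_biol = 1/7.21 + 1/6.3 = 0.29743 per hour.
t_eff = 7.21 × 6.3 / (7.21 + 6.3) ≈ 3.3622 hours.

3.36 hours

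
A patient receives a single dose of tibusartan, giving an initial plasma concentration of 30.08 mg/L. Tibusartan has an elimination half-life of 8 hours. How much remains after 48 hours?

0.47 mg/L

Elapsed time is 6 half-lives (48/8).
Each half-life halves the amount: 30.08 × (1/2)^6 = 30.08/64 = 0.47 mg/L.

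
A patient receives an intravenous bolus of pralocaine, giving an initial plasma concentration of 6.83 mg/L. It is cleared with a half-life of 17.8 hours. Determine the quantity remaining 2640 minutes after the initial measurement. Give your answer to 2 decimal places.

Convert the elapsed time: 2640 minutes = 44 hours.
Number of half-lives: n = 44/17.8 ≈ 2.4719.
Remaining = 6.83 × (1/2)^2.4719 = 6.83 × 0.18025 ≈ 1.2311 mg/L.

1.23 mg/L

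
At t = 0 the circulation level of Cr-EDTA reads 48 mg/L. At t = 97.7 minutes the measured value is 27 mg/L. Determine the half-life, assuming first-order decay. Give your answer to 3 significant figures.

A/A₀ = 27/48 ≈ 0.5625.
n = log₂(1.7778) ≈ 0.83007 half-lives elapsed in 97.7 minutes.
t½ = 97.7/0.83007 ≈ 117.7 minutes.

118 minutes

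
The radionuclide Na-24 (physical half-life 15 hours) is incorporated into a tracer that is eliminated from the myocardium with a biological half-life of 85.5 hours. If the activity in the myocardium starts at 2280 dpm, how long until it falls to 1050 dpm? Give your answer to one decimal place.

1/t_eff = 1/t_phys + 1/t_biol = 1/15 + 1/85.5 = 0.078363 per hour.
t_eff = 15 × 85.5 / (15 + 85.5) ≈ 12.761 hours.
n = log₂(2280/1050) ≈ 1.1186; t = 1.1186 × 12.761 ≈ 14.275 hours.

14.3 hours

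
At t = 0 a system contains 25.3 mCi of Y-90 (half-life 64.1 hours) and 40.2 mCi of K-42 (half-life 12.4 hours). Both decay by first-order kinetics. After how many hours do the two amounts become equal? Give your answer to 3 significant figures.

10.3 hours

Set 25.3·(1/2)^(t/64.1) = 40.2·(1/2)^(t/12.4).
Taking log₂: log₂(25.3/40.2) = t·(1/64.1 − 1/12.4).
log₂(0.62935) = -0.66806; 1/64.1 − 1/12.4 = -0.065045.
t = -0.66806 / -0.065045 ≈ 10.271 hours.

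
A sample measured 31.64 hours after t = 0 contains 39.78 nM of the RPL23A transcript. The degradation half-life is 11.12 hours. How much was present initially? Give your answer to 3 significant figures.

Number of half-lives elapsed: n = 31.64/11.12 ≈ 2.8453.
A₀ = A × 2^n = 39.78 × 2^2.8453 = 39.78 × 7.1867 ≈ 285.89 nM.

286 nM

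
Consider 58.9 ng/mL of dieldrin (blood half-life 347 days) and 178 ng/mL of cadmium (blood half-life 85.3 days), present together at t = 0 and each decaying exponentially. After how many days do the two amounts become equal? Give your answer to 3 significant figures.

180 days

Set 58.9·(1/2)^(t/347) = 178·(1/2)^(t/85.3).
Taking log₂: log₂(58.9/178) = t·(1/347 − 1/85.3).
log₂(0.3309) = -1.5955; 1/347 − 1/85.3 = -0.0088415.
t = -1.5955 / -0.0088415 ≈ 180.46 days.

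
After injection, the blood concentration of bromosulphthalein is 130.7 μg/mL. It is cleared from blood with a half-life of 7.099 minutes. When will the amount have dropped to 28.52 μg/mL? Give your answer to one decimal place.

Fraction remaining = 28.52/130.7 ≈ 0.21821.
n = log₂(130.7/28.52) = ln(4.5827)/ln 2 ≈ 2.1962 half-lives.
t = n × t½ = 2.1962 × 7.099 ≈ 15.591 minutes.

15.6 minutes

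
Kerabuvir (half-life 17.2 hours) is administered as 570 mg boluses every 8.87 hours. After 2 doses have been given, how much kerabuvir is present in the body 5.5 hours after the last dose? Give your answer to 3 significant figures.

The 2 doses were given 14.37, 5.5 hours ago.
Total = 570·(1/2)^(14.37/17.2) + 570·(1/2)^(5.5/17.2)
      = 319.43 + 456.68 ≈ 776.11 mg.

776 mg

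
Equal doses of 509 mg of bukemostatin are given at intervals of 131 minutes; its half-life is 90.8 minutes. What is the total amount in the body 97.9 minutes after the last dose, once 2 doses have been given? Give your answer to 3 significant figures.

330 mg

The 2 doses were given 228.9, 97.9 minutes ago.
Total = 509·(1/2)^(228.9/90.8) + 509·(1/2)^(97.9/90.8)
      = 88.684 + 241.07 ≈ 329.76 mg.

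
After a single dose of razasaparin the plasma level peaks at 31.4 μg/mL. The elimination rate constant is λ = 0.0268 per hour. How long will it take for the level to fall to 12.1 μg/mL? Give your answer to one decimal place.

t½ = ln 2 / λ = 0.69315 / 0.0268 ≈ 25.864 hours.
Fraction remaining = 12.1/31.4 ≈ 0.38535.
n = log₂(31.4/12.1) = ln(2.595)/ln 2 ≈ 1.3758 half-lives.
t = n × t½ = 1.3758 × 25.864 ≈ 35.582 hours.

35.6 hours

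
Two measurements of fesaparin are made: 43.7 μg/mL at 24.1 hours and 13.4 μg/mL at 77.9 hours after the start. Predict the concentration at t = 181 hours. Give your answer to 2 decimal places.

Over Δt = 77.9 − 24.1 = 53.8 hours, the level fell by a factor of 43.7/13.4 ≈ 3.2612.
n = log₂(3.2612) ≈ 1.7054 half-lives, so t½ = 53.8/1.7054 ≈ 31.547 hours.
From t = 77.9 to t = 181: 13.4 × (1/2)^((181−77.9)/31.547) ≈ 1.3909 μg/mL.

1.39 μg/mL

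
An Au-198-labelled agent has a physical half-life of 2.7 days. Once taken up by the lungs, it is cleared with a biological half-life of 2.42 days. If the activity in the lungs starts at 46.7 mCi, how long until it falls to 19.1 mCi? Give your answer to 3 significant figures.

1.65 days

1/t_eff = 1/t_phys + 1/t_biol = 1/2.7 + 1/2.42 = 0.78359 per day.
t_eff = 2.7 × 2.42 / (2.7 + 2.42) ≈ 1.2762 days.
n = log₂(46.7/19.1) ≈ 1.2898; t = 1.2898 × 1.2762 ≈ 1.6461 days.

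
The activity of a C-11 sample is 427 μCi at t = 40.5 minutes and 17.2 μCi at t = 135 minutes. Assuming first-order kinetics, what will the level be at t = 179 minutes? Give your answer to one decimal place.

Over Δt = 135 − 40.5 = 94.5 minutes, the level fell by a factor of 427/17.2 ≈ 24.826.
n = log₂(24.826) ≈ 4.6338 half-lives, so t½ = 94.5/4.6338 ≈ 20.394 minutes.
From t = 135 to t = 179: 17.2 × (1/2)^((179−135)/20.394) ≈ 3.8552 μCi.

3.9 μCi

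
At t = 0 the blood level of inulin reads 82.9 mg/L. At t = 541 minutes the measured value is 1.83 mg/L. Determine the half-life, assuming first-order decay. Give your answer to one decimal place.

98.3 minutes

A/A₀ = 1.83/82.9 ≈ 0.022075.
n = log₂(45.301) ≈ 5.5015 half-lives elapsed in 541 minutes.
t½ = 541/5.5015 ≈ 98.338 minutes.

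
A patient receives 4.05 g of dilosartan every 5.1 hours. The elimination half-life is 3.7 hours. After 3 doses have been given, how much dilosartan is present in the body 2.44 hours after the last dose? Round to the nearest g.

4 g

The 3 doses were given 12.64, 7.54, 2.44 hours ago.
Total = 4.05·(1/2)^(12.64/3.7) + 4.05·(1/2)^(7.54/3.7) + 4.05·(1/2)^(2.44/3.7)
      = 0.37938 + 0.98629 + 2.5641 ≈ 3.9298 g.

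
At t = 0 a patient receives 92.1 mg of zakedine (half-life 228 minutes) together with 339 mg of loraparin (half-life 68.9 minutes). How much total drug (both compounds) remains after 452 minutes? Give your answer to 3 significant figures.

26.9 mg

zakedine: 92.1 × (1/2)^(452/228) = 92.1 × (1/2)^1.9825 ≈ 23.307 mg.
loraparin: 339 × (1/2)^(452/68.9) = 339 × (1/2)^6.5602 ≈ 3.5923 mg.
Total = 23.307 + 3.5923 ≈ 26.899 mg.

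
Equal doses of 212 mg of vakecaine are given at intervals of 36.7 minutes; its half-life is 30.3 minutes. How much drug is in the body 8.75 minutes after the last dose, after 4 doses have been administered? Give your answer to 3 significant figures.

295 mg

The 4 doses were given 118.85, 82.15, 45.45, 8.75 minutes ago.
Total = 212·(1/2)^(118.85/30.3) + 212·(1/2)^(82.15/30.3) + 212·(1/2)^(45.45/30.3) + 212·(1/2)^(8.75/30.3)
      = 13.982 + 32.373 + 74.953 + 173.54 ≈ 294.85 mg.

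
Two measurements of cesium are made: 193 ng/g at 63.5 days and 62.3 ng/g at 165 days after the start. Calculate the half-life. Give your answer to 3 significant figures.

Over Δt = 165 − 63.5 = 101.5 days, the level fell by a factor of 193/62.3 ≈ 3.0979.
n = log₂(3.0979) ≈ 1.6313 half-lives, so t½ = 101.5/1.6313 ≈ 62.22 days.

62.2 days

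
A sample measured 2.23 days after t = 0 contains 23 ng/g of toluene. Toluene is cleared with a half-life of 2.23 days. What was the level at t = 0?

46 ng/g

Number of half-lives elapsed: n = 2.23/2.23 ≈ 1.
A₀ = A × 2^n = 23 × 2^1 = 23 × 2 ≈ 46 ng/g.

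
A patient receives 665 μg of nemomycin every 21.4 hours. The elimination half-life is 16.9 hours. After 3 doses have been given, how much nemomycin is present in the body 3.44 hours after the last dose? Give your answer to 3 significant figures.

The 3 doses were given 46.24, 24.84, 3.44 hours ago.
Total = 665·(1/2)^(46.24/16.9) + 665·(1/2)^(24.84/16.9) + 665·(1/2)^(3.44/16.9)
      = 99.81 + 240.08 + 577.49 ≈ 917.39 μg.

917 μg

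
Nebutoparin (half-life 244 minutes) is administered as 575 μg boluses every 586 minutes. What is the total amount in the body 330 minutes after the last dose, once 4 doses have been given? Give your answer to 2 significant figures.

The 4 doses were given 2088, 1502, 916, 330 minutes ago.
Total = 575·(1/2)^(2088/244) + 575·(1/2)^(1502/244) + 575·(1/2)^(916/244) + 575·(1/2)^(330/244)
      = 1.5263 + 8.065 + 42.616 + 225.18 ≈ 277.39 μg.

280 μg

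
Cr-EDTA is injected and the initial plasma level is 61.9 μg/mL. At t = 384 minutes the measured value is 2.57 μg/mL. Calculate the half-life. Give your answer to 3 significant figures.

83.7 minutes

A/A₀ = 2.57/61.9 ≈ 0.041519.
n = log₂(24.086) ≈ 4.5901 half-lives elapsed in 384 minutes.
t½ = 384/4.5901 ≈ 83.658 minutes.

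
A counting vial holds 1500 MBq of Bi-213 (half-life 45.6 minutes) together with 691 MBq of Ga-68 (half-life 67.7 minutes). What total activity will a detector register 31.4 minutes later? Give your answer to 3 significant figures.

1430 MBq

Bi-213: 1500 × (1/2)^(31.4/45.6) = 1500 × (1/2)^0.6886 ≈ 930.69 MBq.
Ga-68: 691 × (1/2)^(31.4/67.7) = 691 × (1/2)^0.46381 ≈ 501.02 MBq.
Total = 930.69 + 501.02 ≈ 1431.7 MBq.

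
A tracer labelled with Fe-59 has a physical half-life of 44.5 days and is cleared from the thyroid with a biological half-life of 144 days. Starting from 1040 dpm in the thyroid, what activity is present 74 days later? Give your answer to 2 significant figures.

1/t_eff = 1/t_phys + 1/t_biol = 1/44.5 + 1/144 = 0.029416 per day.
t_eff = 44.5 × 144 / (44.5 + 144) ≈ 33.995 days.
Remaining = 1040 × (1/2)^(74/33.995) = 1040 × (1/2)^2.1768 ≈ 230.01 dpm.

230 dpm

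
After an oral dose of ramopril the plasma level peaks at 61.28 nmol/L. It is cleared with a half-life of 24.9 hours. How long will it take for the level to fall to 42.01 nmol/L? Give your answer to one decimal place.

13.6 hours

Fraction remaining = 42.01/61.28 ≈ 0.68554.
n = log₂(61.28/42.01) = ln(1.4587)/ln 2 ≈ 0.54468 half-lives.
t = n × t½ = 0.54468 × 24.9 ≈ 13.563 hours.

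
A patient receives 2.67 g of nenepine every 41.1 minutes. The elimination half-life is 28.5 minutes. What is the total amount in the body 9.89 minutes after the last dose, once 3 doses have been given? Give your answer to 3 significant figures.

3.16 g

The 3 doses were given 92.09, 50.99, 9.89 minutes ago.
Total = 2.67·(1/2)^(92.09/28.5) + 2.67·(1/2)^(50.99/28.5) + 2.67·(1/2)^(9.89/28.5)
      = 0.28432 + 0.77256 + 2.0992 ≈ 3.1561 g.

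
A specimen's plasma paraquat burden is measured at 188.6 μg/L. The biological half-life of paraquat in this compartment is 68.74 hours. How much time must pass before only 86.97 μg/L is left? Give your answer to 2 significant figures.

Fraction remaining = 86.97/188.6 ≈ 0.46113.
n = log₂(188.6/86.97) = ln(2.1686)/ln 2 ≈ 1.1167 half-lives.
t = n × t½ = 1.1167 × 68.74 ≈ 76.765 hours.

77 hours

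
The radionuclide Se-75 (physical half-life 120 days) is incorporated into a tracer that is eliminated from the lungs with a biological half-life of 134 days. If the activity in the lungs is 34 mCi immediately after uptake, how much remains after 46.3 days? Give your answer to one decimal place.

1/t_eff = 1/t_phys + 1/t_biol = 1/120 + 1/134 = 0.015796 per day.
t_eff = 120 × 134 / (120 + 134) ≈ 63.307 days.
Remaining = 34 × (1/2)^(46.3/63.307) = 34 × (1/2)^0.73136 ≈ 20.479 mCi.

20.5 mCi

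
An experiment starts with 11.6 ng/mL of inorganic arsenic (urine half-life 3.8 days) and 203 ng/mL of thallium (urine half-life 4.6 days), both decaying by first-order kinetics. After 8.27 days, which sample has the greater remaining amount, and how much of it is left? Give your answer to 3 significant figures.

thallium, 58.4 ng/mL

inorganic arsenic: 11.6 × (1/2)^2.1763 ≈ 2.5664 ng/mL.
thallium: 203 × (1/2)^1.7978 ≈ 58.384 ng/mL.
Thallium has more remaining, at ≈ 58.384 ng/mL.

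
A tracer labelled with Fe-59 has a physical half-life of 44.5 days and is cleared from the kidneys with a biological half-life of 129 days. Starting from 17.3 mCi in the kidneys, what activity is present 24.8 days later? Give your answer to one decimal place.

10.3 mCi

1/t_eff = 1/t_phys + 1/t_biol = 1/44.5 + 1/129 = 0.030224 per day.
t_eff = 44.5 × 129 / (44.5 + 129) ≈ 33.086 days.
Remaining = 17.3 × (1/2)^(24.8/33.086) = 17.3 × (1/2)^0.74955 ≈ 10.29 mCi.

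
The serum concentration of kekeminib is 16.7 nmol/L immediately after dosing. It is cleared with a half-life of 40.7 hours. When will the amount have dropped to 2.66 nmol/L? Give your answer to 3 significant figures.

Fraction remaining = 2.66/16.7 ≈ 0.15928.
n = log₂(16.7/2.66) = ln(6.2782)/ln 2 ≈ 2.6503 half-lives.
t = n × t½ = 2.6503 × 40.7 ≈ 107.87 hours.

108 hours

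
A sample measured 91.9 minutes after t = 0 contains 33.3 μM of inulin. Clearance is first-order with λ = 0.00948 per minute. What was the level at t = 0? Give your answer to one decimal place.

t½ = ln 2 / λ = 0.69315 / 0.00948 ≈ 73.117 minutes.
Number of half-lives elapsed: n = 91.9/73.117 ≈ 1.2569.
A₀ = A × 2^n = 33.3 × 2^1.2569 = 33.3 × 2.3898 ≈ 79.581 μM.

79.6 μM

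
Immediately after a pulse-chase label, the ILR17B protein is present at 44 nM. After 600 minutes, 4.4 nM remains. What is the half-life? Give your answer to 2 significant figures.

180 minutes

A/A₀ = 4.4/44 ≈ 0.1.
n = log₂(10) ≈ 3.3219 half-lives elapsed in 600 minutes.
t½ = 600/3.3219 ≈ 180.62 minutes.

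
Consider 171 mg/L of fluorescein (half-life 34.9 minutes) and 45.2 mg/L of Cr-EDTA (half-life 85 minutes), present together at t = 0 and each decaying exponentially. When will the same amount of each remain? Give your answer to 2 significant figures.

Set 171·(1/2)^(t/34.9) = 45.2·(1/2)^(t/85).
Taking log₂: log₂(171/45.2) = t·(1/34.9 − 1/85).
log₂(3.7832) = 1.9196; 1/34.9 − 1/85 = 0.016889.
t = 1.9196 / 0.016889 ≈ 113.66 minutes.

110 minutes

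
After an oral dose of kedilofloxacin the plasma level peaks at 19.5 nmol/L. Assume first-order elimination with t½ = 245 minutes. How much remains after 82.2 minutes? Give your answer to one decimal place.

Number of half-lives: n = 82.2/245 ≈ 0.33551.
Remaining = 19.5 × (1/2)^0.33551 = 19.5 × 0.7925 ≈ 15.454 nmol/L.

15.5 nmol/L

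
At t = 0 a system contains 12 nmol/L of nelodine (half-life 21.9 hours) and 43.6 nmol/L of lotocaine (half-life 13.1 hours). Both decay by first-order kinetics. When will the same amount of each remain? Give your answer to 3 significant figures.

Set 12·(1/2)^(t/21.9) = 43.6·(1/2)^(t/13.1).
Taking log₂: log₂(12/43.6) = t·(1/21.9 − 1/13.1).
log₂(0.27523) = -1.8613; 1/21.9 − 1/13.1 = -0.030674.
t = -1.8613 / -0.030674 ≈ 60.68 hours.

60.7 hours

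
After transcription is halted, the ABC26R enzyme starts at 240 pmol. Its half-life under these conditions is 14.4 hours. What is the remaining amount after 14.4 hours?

120 pmol

Elapsed time is 1 half-life (14.4/14.4).
Each half-life halves the amount: 240 × (1/2)^1 = 240/2 = 120 pmol.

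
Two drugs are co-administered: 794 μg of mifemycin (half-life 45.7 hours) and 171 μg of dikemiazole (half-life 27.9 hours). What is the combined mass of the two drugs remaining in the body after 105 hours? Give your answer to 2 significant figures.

mifemycin: 794 × (1/2)^(105/45.7) = 794 × (1/2)^2.2976 ≈ 161.5 μg.
dikemiazole: 171 × (1/2)^(105/27.9) = 171 × (1/2)^3.7634 ≈ 12.592 μg.
Total = 161.5 + 12.592 ≈ 174.09 μg.

170 μg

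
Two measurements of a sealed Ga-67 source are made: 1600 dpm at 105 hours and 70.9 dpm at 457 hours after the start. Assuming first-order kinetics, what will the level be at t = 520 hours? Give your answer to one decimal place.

40.6 dpm

Over Δt = 457 − 105 = 352 hours, the level fell by a factor of 1600/70.9 ≈ 22.567.
n = log₂(22.567) ≈ 4.4961 half-lives, so t½ = 352/4.4961 ≈ 78.289 hours.
From t = 457 to t = 520: 70.9 × (1/2)^((520−457)/78.289) ≈ 40.589 dpm.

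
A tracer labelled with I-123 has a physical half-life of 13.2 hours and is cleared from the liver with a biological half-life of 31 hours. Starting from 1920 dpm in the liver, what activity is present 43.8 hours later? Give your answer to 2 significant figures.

1/t_eff = 1/t_phys + 1/t_biol = 1/13.2 + 1/31 = 0.10802 per hour.
t_eff = 13.2 × 31 / (13.2 + 31) ≈ 9.2579 hours.
Remaining = 1920 × (1/2)^(43.8/9.2579) = 1920 × (1/2)^4.7311 ≈ 72.294 dpm.

72 dpm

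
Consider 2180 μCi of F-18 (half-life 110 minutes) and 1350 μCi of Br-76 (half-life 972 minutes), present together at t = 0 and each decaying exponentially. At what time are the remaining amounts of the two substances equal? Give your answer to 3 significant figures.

Set 2180·(1/2)^(t/110) = 1350·(1/2)^(t/972).
Taking log₂: log₂(2180/1350) = t·(1/110 − 1/972).
log₂(1.6148) = 0.69137; 1/110 − 1/972 = 0.0080621.
t = 0.69137 / 0.0080621 ≈ 85.755 minutes.

85.8 minutes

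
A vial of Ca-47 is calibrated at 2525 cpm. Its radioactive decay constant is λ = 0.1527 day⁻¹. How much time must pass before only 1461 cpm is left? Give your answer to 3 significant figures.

3.58 days

t½ = ln 2 / λ = 0.69315 / 0.1527 ≈ 4.5393 days.
Fraction remaining = 1461/2525 ≈ 0.57861.
n = log₂(2525/1461) = ln(1.7283)/ln 2 ≈ 0.78933 half-lives.
t = n × t½ = 0.78933 × 4.5393 ≈ 3.583 days.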